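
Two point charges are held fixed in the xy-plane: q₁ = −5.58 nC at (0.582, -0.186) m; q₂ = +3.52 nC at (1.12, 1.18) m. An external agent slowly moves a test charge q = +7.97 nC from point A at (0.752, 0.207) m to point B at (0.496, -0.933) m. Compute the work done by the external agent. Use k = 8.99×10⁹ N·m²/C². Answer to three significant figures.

For quasistatic motion the external work equals the change in potential energy: W_ext = qΔV = q(V_B − V_A).
At A: distances to the source charges are 0.428 m, 1.04 m; V_A = Σ kqᵢ/rᵢ = -86.7 V.
At B: distances to the source charges are 0.752 m, 2.20 m; V_B = Σ kqᵢ/rᵢ = -52.4 V.
ΔV = V_B − V_A = 34.4 V.
W_ext = qΔV = (7.97×10⁻⁹ C)(34.4 V) = 2.74×10⁻⁷ J.

2.74×10⁻⁷ J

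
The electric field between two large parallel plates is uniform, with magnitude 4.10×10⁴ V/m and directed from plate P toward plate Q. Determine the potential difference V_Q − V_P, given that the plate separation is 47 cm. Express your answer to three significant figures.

In a uniform field, potential decreases in the direction of E: ΔV = −E·d for a displacement d parallel to E.
Going from P to Q is a displacement of 47 cm along the field, so V_Q − V_P = −Ed = -1.93×10⁴ V.

-1.93×10⁴ V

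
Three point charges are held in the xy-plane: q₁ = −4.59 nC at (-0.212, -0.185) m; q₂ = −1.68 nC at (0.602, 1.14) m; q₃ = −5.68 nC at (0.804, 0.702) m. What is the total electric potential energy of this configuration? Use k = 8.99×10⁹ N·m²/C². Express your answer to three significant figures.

3.96×10⁻⁷ J

The assembly work is the sum of pairwise potential energies, U = Σ_{i<j} kqᵢqⱼ/rᵢⱼ.
Pair separations: r₁₂ = 1.56 m, r₁₃ = 1.35 m, r₂₃ = 0.482 m.
U = (4.46×10⁻⁸) + (1.74×10⁻⁷) + (1.78×10⁻⁷) = 3.96×10⁻⁷ J.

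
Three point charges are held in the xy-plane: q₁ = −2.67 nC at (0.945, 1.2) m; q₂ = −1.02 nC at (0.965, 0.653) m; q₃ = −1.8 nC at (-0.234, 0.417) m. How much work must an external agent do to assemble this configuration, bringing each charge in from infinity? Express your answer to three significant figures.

The work to assemble the configuration equals its total potential energy, U = Σ kqᵢqⱼ/rᵢⱼ over all pairs.
Pair separations: r₁₂ = 0.547 m, r₁₃ = 1.42 m, r₂₃ = 1.22 m.
U = (4.47×10⁻⁸) + (3.05×10⁻⁸) + (1.35×10⁻⁸) = 8.88×10⁻⁸ J.

8.88×10⁻⁸ J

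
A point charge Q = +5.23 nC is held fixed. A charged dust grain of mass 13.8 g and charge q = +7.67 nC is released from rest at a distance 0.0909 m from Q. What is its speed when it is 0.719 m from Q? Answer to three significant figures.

Only the electrostatic force acts, so mechanical energy is conserved: ½mv² = U₁ − U₂ = kQq(1/r₁ − 1/r₂).
U₁ − U₂ = (8.99×10⁹ N·m²/C²)(5.23×10⁻⁹ C)(7.67×10⁻⁹ C)(1/0.0909 − 1/0.719) = 3.47×10⁻⁶ J.
v = √(2·3.47×10⁻⁶/0.0138) = 0.0224 m/s.

0.0224 m/s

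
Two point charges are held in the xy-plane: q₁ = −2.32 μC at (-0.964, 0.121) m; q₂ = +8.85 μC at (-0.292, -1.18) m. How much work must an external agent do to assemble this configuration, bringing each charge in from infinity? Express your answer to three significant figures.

-0.126 J

The work to assemble the configuration equals its total potential energy, U = Σ kqᵢqⱼ/rᵢⱼ over all pairs.
Pair separations: r₁₂ = 1.46 m.
U = (-0.126) = -0.126 J.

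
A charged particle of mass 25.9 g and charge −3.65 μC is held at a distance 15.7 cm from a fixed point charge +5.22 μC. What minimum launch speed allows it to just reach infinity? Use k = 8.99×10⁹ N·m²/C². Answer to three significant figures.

To just escape, total mechanical energy must reach zero at infinity: ½mv²_min + U = 0, so ½mv²_min = −U = |kQq|/r.
|U| = |kQq|/r = (8.99×10⁹ N·m²/C²)(5.22×10⁻⁶)(3.65×10⁻⁶)/(0.157) = 1.09 J.
v_min = √(2|U|/m) = √(2·1.09/0.0259) = 9.18 m/s.

9.18 m/s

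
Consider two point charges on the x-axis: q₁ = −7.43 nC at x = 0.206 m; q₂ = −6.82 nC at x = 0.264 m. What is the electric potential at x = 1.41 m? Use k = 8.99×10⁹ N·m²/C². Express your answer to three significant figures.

Electric potential is a scalar, so the contributions from each charge add algebraically: V = Σ kqᵢ/rᵢ.
Distances from the field point to each charge: r₁ = 1.20 m, r₂ = 1.15 m.
V = k[(-7.43×10⁻⁹)/(1.20) + (-6.82×10⁻⁹)/(1.15)] = -109 V.

-109 V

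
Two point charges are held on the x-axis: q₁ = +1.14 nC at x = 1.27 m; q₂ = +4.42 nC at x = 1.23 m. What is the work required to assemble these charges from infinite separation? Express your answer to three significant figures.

1.13×10⁻⁶ J

The work to assemble the configuration equals its total potential energy, U = Σ kqᵢqⱼ/rᵢⱼ over all pairs.
Pair separations: r₁₂ = 0.0400 m.
U = (1.13×10⁻⁶) = 1.13×10⁻⁶ J.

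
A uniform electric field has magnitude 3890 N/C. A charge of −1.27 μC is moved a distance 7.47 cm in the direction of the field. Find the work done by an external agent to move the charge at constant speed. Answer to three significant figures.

The potential change for a displacement 7.47 cm in the direction of the field is ΔV = −Ed = -291 V.
W_ext = qΔV = 3.69×10⁻⁴ J.

3.69×10⁻⁴ J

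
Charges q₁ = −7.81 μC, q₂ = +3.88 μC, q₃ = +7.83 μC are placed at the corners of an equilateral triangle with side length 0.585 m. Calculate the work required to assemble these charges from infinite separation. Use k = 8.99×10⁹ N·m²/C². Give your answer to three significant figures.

The assembly work is the sum of pairwise potential energies, U = Σ_{i<j} kqᵢqⱼ/rᵢⱼ.
All three pair separations equal the side length, 0.585 m.
U = (-0.466) + (-0.940) + (0.467) = -0.939 J.

-0.939 J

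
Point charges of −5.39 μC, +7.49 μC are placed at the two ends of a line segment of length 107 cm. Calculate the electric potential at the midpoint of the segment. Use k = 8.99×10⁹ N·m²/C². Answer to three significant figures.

The total potential is the scalar sum of each charge's contribution, V = Σ kqᵢ/rᵢ.
Each charge is 0.535 m from the midpoint.
V = k[(-5.39×10⁻⁶)/(0.535) + (7.49×10⁻⁶)/(0.535)] = 3.53×10⁴ V.

3.53×10⁴ V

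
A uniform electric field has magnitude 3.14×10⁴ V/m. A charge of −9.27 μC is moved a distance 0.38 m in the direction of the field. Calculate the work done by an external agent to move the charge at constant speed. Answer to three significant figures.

0.111 J

The potential change for a displacement 0.38 m in the direction of the field is ΔV = −Ed = -1.19×10⁴ V.
W_ext = qΔV = 0.111 J.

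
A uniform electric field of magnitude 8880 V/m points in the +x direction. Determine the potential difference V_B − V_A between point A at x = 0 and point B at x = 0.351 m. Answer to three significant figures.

-3120 V

In a uniform field, potential decreases in the direction of E: V_B − V_A = −E·Δx.
V_B − V_A = −(8880 V/m)(0.351 m) = -3120 V.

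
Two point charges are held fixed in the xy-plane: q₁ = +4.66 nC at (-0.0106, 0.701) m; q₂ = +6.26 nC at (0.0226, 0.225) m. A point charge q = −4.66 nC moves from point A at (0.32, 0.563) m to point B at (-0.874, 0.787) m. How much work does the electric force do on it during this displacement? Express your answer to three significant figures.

-6.55×10⁻⁷ J

The work done by the electric force is W_field = −ΔU = −q(V_B − V_A) = q(V_A − V_B).
At A: distances to the source charges are 0.358 m, 0.450 m; V_A = Σ kqᵢ/rᵢ = 242 V.
At B: distances to the source charges are 0.868 m, 1.06 m; V_B = Σ kqᵢ/rᵢ = 101 V.
ΔV = V_B − V_A = -140 V.
W_field = −qΔV = −(-4.66×10⁻⁹ C)(-140 V) = -6.55×10⁻⁷ J.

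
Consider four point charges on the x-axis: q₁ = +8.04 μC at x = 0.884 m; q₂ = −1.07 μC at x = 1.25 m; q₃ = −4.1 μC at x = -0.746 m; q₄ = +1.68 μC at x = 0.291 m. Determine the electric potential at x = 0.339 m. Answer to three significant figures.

Electric potential is a scalar, so the contributions from each charge add algebraically: V = Σ kqᵢ/rᵢ.
Distances from the field point to each charge: r₁ = 0.545 m, r₂ = 0.911 m, r₃ = 1.08 m, r₄ = 0.0480 m.
V = k[(8.04×10⁻⁶)/(0.545) + (-1.07×10⁻⁶)/(0.911) + (-4.10×10⁻⁶)/(1.08) + (1.68×10⁻⁶)/(0.0480)] = 4.03×10⁵ V.

4.03×10⁵ V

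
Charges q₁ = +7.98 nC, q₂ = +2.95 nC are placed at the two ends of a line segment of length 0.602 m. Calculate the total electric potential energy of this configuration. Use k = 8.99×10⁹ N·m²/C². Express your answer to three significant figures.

The assembly work is the sum of pairwise potential energies, U = Σ_{i<j} kqᵢqⱼ/rᵢⱼ.
The separation is r = 0.602 m.
U = (3.52×10⁻⁷) = 3.52×10⁻⁷ J.

3.52×10⁻⁷ J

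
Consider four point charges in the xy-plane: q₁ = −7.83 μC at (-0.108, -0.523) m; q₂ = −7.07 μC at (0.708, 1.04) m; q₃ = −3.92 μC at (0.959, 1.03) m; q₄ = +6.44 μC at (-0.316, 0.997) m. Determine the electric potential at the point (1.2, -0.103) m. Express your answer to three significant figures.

-1.02×10⁵ V

Electric potential is a scalar, so the contributions from each charge add algebraically: V = Σ kqᵢ/rᵢ.
Distances from the field point to each charge: r₁ = 1.37 m, r₂ = 1.24 m, r₃ = 1.16 m, r₄ = 1.87 m.
V = k[(-7.83×10⁻⁶)/(1.37) + (-7.07×10⁻⁶)/(1.24) + (-3.92×10⁻⁶)/(1.16) + (6.44×10⁻⁶)/(1.87)] = -1.02×10⁵ V.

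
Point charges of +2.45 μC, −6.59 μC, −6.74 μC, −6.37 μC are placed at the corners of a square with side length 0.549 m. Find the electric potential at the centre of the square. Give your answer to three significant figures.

-3.99×10⁵ V

The total potential is the scalar sum of each charge's contribution, V = Σ kqᵢ/rᵢ.
The distance from each corner to the centre is a√2/2 = 0.388 m.
V = k[(2.45×10⁻⁶)/(0.388) + (-6.59×10⁻⁶)/(0.388) + (-6.74×10⁻⁶)/(0.388) + (-6.37×10⁻⁶)/(0.388)] = -3.99×10⁵ V.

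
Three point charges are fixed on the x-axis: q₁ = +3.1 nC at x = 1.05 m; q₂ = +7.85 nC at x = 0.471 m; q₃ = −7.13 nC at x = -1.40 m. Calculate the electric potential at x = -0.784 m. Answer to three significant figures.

-32.6 V

Electric potential is a scalar, so the contributions from each charge add algebraically: V = Σ kqᵢ/rᵢ.
Distances from the field point to each charge: r₁ = 1.83 m, r₂ = 1.25 m, r₃ = 0.616 m.
V = k[(3.10×10⁻⁹)/(1.83) + (7.85×10⁻⁹)/(1.25) + (-7.13×10⁻⁹)/(0.616)] = -32.6 V.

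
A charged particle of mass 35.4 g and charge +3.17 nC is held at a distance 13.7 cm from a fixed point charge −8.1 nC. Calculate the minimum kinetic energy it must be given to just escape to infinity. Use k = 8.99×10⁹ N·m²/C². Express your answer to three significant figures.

To just escape, total mechanical energy must reach zero at infinity: ½mv²_min + U = 0, so ½mv²_min = −U = |kQq|/r.
|U| = |kQq|/r = (8.99×10⁹ N·m²/C²)(8.10×10⁻⁹)(3.17×10⁻⁹)/(0.137) = 1.68×10⁻⁶ J.

1.68×10⁻⁶ J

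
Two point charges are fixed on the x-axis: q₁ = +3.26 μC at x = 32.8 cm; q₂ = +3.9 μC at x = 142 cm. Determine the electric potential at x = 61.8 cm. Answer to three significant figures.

The total potential is the scalar sum of each charge's contribution, V = Σ kqᵢ/rᵢ.
Distances from the field point to each charge: r₁ = 0.290 m, r₂ = 0.802 m.
V = k[(3.26×10⁻⁶)/(0.290) + (3.90×10⁻⁶)/(0.802)] = 1.45×10⁵ V.

1.45×10⁵ V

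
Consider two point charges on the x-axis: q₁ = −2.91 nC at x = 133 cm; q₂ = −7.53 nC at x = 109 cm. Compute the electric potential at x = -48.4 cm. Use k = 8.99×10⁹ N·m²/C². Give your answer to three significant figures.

The total potential is the scalar sum of each charge's contribution, V = Σ kqᵢ/rᵢ.
Distances from the field point to each charge: r₁ = 1.81 m, r₂ = 1.57 m.
V = k[(-2.91×10⁻⁹)/(1.81) + (-7.53×10⁻⁹)/(1.57)] = -57.4 V.

-57.4 V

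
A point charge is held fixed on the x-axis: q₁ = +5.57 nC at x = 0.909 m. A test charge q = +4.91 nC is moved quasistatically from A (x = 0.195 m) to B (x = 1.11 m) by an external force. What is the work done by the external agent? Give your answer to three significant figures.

For quasistatic motion the external work equals the change in potential energy: W_ext = qΔV = q(V_B − V_A).
At A: distance to the source charge is 0.714 m; V_A = kq₁/r = 70.1 V.
At B: distance to the source charge is 0.201 m; V_B = kq₁/r = 249 V.
ΔV = V_B − V_A = 179 V.
W_ext = qΔV = (4.91×10⁻⁹ C)(179 V) = 8.79×10⁻⁷ J.

8.79×10⁻⁷ J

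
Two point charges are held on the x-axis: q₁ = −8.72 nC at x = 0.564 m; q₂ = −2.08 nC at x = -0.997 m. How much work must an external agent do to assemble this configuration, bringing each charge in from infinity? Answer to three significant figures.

The assembly work is the sum of pairwise potential energies, U = Σ_{i<j} kqᵢqⱼ/rᵢⱼ.
Pair separations: r₁₂ = 1.56 m.
U = (1.04×10⁻⁷) = 1.04×10⁻⁷ J.

1.04×10⁻⁷ J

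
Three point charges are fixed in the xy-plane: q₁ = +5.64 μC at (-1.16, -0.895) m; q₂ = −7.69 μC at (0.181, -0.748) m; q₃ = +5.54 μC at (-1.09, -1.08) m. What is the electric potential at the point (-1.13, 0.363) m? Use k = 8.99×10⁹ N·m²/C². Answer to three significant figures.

3.46×10⁴ V

Electric potential is a scalar, so the contributions from each charge add algebraically: V = Σ kqᵢ/rᵢ.
Distances from the field point to each charge: r₁ = 1.26 m, r₂ = 1.72 m, r₃ = 1.44 m.
V = k[(5.64×10⁻⁶)/(1.26) + (-7.69×10⁻⁶)/(1.72) + (5.54×10⁻⁶)/(1.44)] = 3.46×10⁴ V.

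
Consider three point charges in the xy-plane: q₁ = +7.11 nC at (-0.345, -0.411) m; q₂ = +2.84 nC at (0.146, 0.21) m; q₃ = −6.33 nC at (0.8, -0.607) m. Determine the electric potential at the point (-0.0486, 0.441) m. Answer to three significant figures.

113 V

The total potential is the scalar sum of each charge's contribution, V = Σ kqᵢ/rᵢ.
Distances from the field point to each charge: r₁ = 0.902 m, r₂ = 0.302 m, r₃ = 1.35 m.
V = k[(7.11×10⁻⁹)/(0.902) + (2.84×10⁻⁹)/(0.302) + (-6.33×10⁻⁹)/(1.35)] = 113 V.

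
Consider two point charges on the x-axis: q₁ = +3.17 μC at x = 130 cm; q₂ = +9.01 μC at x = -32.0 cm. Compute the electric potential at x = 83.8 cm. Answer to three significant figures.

The total potential is the scalar sum of each charge's contribution, V = Σ kqᵢ/rᵢ.
Distances from the field point to each charge: r₁ = 0.462 m, r₂ = 1.16 m.
V = k[(3.17×10⁻⁶)/(0.462) + (9.01×10⁻⁶)/(1.16)] = 1.32×10⁵ V.

1.32×10⁵ V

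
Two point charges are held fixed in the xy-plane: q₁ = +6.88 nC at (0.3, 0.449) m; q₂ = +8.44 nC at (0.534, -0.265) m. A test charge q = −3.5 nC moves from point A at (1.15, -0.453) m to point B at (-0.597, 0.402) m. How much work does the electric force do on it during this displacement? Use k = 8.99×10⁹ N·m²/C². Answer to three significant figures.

The work done by the electric force is W_field = −ΔU = −q(V_B − V_A) = q(V_A − V_B).
At A: distances to the source charges are 1.24 m, 0.644 m; V_A = Σ kqᵢ/rᵢ = 168 V.
At B: distances to the source charges are 0.898 m, 1.31 m; V_B = Σ kqᵢ/rᵢ = 127 V.
ΔV = V_B − V_A = -41.1 V.
W_field = −qΔV = −(-3.50×10⁻⁹ C)(-41.1 V) = -1.44×10⁻⁷ J.

-1.44×10⁻⁷ J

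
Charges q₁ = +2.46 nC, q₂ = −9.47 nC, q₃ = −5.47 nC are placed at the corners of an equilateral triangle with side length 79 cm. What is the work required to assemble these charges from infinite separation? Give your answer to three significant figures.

1.71×10⁻⁷ J

The work to assemble the configuration equals its total potential energy, U = Σ kqᵢqⱼ/rᵢⱼ over all pairs.
All three pair separations equal the side length, 0.790 m.
U = (-2.65×10⁻⁷) + (-1.53×10⁻⁷) + (5.89×10⁻⁷) = 1.71×10⁻⁷ J.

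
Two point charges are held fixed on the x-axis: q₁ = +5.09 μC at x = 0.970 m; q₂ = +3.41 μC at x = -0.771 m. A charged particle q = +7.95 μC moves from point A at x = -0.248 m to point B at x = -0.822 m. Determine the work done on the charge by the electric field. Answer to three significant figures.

The work done by the electric force is W_field = −ΔU = −q(V_B − V_A) = q(V_A − V_B).
At A: distances to the source charges are 1.22 m, 0.523 m; V_A = Σ kqᵢ/rᵢ = 9.62×10⁴ V.
At B: distances to the source charges are 1.79 m, 0.0510 m; V_B = Σ kqᵢ/rᵢ = 6.27×10⁵ V.
ΔV = V_B − V_A = 5.30×10⁵ V.
W_field = −qΔV = −(7.95×10⁻⁶ C)(5.30×10⁵ V) = -4.22 J.

-4.22 J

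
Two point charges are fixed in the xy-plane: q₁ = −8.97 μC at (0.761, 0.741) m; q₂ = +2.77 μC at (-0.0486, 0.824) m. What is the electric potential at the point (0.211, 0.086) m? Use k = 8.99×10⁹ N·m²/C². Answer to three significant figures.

Electric potential is a scalar, so the contributions from each charge add algebraically: V = Σ kqᵢ/rᵢ.
Distances from the field point to each charge: r₁ = 0.855 m, r₂ = 0.782 m.
V = k[(-8.97×10⁻⁶)/(0.855) + (2.77×10⁻⁶)/(0.782)] = -6.25×10⁴ V.

-6.25×10⁴ V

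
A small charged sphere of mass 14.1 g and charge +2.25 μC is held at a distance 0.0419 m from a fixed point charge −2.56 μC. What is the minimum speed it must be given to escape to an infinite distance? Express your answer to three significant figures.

To just escape, total mechanical energy must reach zero at infinity: ½mv²_min + U = 0, so ½mv²_min = −U = |kQq|/r.
|U| = |kQq|/r = (8.99×10⁹ N·m²/C²)(2.56×10⁻⁶)(2.25×10⁻⁶)/(0.0419) = 1.24 J.
v_min = √(2|U|/m) = √(2·1.24/0.0141) = 13.2 m/s.

13.2 m/s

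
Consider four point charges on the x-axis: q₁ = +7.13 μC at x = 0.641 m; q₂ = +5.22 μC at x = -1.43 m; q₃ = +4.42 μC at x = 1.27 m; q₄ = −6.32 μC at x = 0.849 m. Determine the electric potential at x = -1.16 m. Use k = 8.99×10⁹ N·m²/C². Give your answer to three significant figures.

The total potential is the scalar sum of each charge's contribution, V = Σ kqᵢ/rᵢ.
Distances from the field point to each charge: r₁ = 1.80 m, r₂ = 0.270 m, r₃ = 2.43 m, r₄ = 2.01 m.
V = k[(7.13×10⁻⁶)/(1.80) + (5.22×10⁻⁶)/(0.270) + (4.42×10⁻⁶)/(2.43) + (-6.32×10⁻⁶)/(2.01)] = 1.97×10⁵ V.

1.97×10⁵ V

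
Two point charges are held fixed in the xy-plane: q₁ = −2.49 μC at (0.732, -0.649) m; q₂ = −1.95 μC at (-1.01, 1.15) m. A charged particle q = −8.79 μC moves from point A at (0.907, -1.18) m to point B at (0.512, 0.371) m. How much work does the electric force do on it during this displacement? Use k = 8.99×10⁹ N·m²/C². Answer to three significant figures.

0.124 J

The work done by the electric force is W_field = −ΔU = −q(V_B − V_A) = q(V_A − V_B).
At A: distances to the source charges are 0.559 m, 3.02 m; V_A = Σ kqᵢ/rᵢ = -4.58×10⁴ V.
At B: distances to the source charges are 1.04 m, 1.71 m; V_B = Σ kqᵢ/rᵢ = -3.17×10⁴ V.
ΔV = V_B − V_A = 1.41×10⁴ V.
W_field = −qΔV = −(-8.79×10⁻⁶ C)(1.41×10⁴ V) = 0.124 J.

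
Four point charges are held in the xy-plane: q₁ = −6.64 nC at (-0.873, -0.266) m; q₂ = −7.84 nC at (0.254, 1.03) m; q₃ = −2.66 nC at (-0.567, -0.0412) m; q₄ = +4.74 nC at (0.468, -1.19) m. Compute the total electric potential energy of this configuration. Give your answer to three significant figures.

4.33×10⁻⁷ J

The work to assemble the configuration equals its total potential energy, U = Σ kqᵢqⱼ/rᵢⱼ over all pairs.
Pair separations: r₁₂ = 1.72 m, r₁₃ = 0.380 m, r₁₄ = 1.63 m, r₂₃ = 1.35 m, r₂₄ = 2.23 m, r₃₄ = 1.55 m.
Summing all 6 pair terms gives U = 4.33×10⁻⁷ J.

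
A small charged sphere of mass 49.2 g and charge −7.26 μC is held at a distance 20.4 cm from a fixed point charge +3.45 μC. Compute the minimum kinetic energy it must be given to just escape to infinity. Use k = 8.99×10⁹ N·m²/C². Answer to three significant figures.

To just escape, total mechanical energy must reach zero at infinity: ½mv²_min + U = 0, so ½mv²_min = −U = |kQq|/r.
|U| = |kQq|/r = (8.99×10⁹ N·m²/C²)(3.45×10⁻⁶)(7.26×10⁻⁶)/(0.204) = 1.10 J.

1.10 J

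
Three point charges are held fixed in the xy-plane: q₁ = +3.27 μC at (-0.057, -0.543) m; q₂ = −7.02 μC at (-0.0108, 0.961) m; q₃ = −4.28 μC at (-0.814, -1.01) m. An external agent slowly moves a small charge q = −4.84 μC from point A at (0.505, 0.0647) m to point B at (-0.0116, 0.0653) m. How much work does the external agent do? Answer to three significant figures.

For quasistatic motion the external work equals the change in potential energy: W_ext = qΔV = q(V_B − V_A).
At A: distances to the source charges are 0.828 m, 1.03 m, 1.70 m; V_A = Σ kqᵢ/rᵢ = -4.81×10⁴ V.
At B: distances to the source charges are 0.610 m, 0.896 m, 1.34 m; V_B = Σ kqᵢ/rᵢ = -5.09×10⁴ V.
ΔV = V_B − V_A = -2820 V.
W_ext = qΔV = (-4.84×10⁻⁶ C)(-2820 V) = 0.0136 J.

0.0136 J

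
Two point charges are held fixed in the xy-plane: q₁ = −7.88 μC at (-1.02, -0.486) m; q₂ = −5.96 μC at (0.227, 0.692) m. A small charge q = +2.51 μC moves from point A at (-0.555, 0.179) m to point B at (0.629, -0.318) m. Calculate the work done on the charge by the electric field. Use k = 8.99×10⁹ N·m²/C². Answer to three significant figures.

The work done by the electric force is W_field = −ΔU = −q(V_B − V_A) = q(V_A − V_B).
At A: distances to the source charges are 0.811 m, 0.935 m; V_A = Σ kqᵢ/rᵢ = -1.45×10⁵ V.
At B: distances to the source charges are 1.66 m, 1.09 m; V_B = Σ kqᵢ/rᵢ = -9.20×10⁴ V.
ΔV = V_B − V_A = 5.26×10⁴ V.
W_field = −qΔV = −(2.51×10⁻⁶ C)(5.26×10⁴ V) = -0.132 J.

-0.132 J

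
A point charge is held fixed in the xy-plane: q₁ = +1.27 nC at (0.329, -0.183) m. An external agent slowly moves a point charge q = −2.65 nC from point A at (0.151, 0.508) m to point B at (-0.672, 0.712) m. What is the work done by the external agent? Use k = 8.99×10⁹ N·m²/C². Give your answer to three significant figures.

1.99×10⁻⁸ J

For quasistatic motion the external work equals the change in potential energy: W_ext = qΔV = q(V_B − V_A).
At A: distance to the source charge is 0.714 m; V_A = kq₁/r = 16.0 V.
At B: distance to the source charge is 1.34 m; V_B = kq₁/r = 8.50 V.
ΔV = V_B − V_A = -7.50 V.
W_ext = qΔV = (-2.65×10⁻⁹ C)(-7.50 V) = 1.99×10⁻⁸ J.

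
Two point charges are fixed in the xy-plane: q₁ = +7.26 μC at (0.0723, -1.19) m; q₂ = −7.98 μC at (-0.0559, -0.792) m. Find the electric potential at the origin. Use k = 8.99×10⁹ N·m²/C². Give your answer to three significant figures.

Electric potential is a scalar, so the contributions from each charge add algebraically: V = Σ kqᵢ/rᵢ.
Distances from the field point to each charge: r₁ = 1.19 m, r₂ = 0.794 m.
V = k[(7.26×10⁻⁶)/(1.19) + (-7.98×10⁻⁶)/(0.794)] = -3.56×10⁴ V.

-3.56×10⁴ V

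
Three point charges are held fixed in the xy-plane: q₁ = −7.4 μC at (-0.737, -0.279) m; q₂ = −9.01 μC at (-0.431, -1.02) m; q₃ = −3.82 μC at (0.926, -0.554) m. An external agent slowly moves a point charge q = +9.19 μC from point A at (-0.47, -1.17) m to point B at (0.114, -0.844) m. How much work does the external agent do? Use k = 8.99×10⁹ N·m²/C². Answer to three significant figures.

For quasistatic motion the external work equals the change in potential energy: W_ext = qΔV = q(V_B − V_A).
At A: distances to the source charges are 0.930 m, 0.155 m, 1.53 m; V_A = Σ kqᵢ/rᵢ = -6.17×10⁵ V.
At B: distances to the source charges are 1.02 m, 0.573 m, 0.862 m; V_B = Σ kqᵢ/rᵢ = -2.46×10⁵ V.
ΔV = V_B − V_A = 3.70×10⁵ V.
W_ext = qΔV = (9.19×10⁻⁶ C)(3.70×10⁵ V) = 3.40 J.

3.40 J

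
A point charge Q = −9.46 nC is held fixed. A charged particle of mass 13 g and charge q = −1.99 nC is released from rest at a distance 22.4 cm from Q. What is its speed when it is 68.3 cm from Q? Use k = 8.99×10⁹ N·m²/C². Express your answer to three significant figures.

Only the electrostatic force acts, so mechanical energy is conserved: ½mv² = U₁ − U₂ = kQq(1/r₁ − 1/r₂).
U₁ − U₂ = (8.99×10⁹ N·m²/C²)(-9.46×10⁻⁹ C)(-1.99×10⁻⁹ C)(1/0.224 − 1/0.683) = 5.08×10⁻⁷ J.
v = √(2·5.08×10⁻⁷/0.0130) = 8.84×10⁻³ m/s.

8.84×10⁻³ m/s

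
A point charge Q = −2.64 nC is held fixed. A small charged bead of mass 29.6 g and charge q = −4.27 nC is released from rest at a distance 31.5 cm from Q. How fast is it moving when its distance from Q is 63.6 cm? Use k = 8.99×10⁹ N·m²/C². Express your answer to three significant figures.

Only the electrostatic force acts, so mechanical energy is conserved: ½mv² = U₁ − U₂ = kQq(1/r₁ − 1/r₂).
U₁ − U₂ = (8.99×10⁹ N·m²/C²)(-2.64×10⁻⁹ C)(-4.27×10⁻⁹ C)(1/0.315 − 1/0.636) = 1.62×10⁻⁷ J.
v = √(2·1.62×10⁻⁷/0.0296) = 3.31×10⁻³ m/s.

3.31×10⁻³ m/s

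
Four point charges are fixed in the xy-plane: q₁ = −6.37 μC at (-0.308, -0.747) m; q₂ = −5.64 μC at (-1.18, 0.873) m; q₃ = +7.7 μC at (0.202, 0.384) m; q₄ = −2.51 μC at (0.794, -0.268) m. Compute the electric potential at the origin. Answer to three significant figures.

2.72×10⁴ V

The total potential is the scalar sum of each charge's contribution, V = Σ kqᵢ/rᵢ.
Distances from the field point to each charge: r₁ = 0.808 m, r₂ = 1.47 m, r₃ = 0.434 m, r₄ = 0.838 m.
V = k[(-6.37×10⁻⁶)/(0.808) + (-5.64×10⁻⁶)/(1.47) + (7.70×10⁻⁶)/(0.434) + (-2.51×10⁻⁶)/(0.838)] = 2.72×10⁴ V.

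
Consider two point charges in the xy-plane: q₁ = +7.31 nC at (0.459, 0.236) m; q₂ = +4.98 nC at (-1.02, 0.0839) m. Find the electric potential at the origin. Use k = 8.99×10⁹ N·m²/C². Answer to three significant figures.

The total potential is the scalar sum of each charge's contribution, V = Σ kqᵢ/rᵢ.
Distances from the field point to each charge: r₁ = 0.516 m, r₂ = 1.02 m.
V = k[(7.31×10⁻⁹)/(0.516) + (4.98×10⁻⁹)/(1.02)] = 171 V.

171 V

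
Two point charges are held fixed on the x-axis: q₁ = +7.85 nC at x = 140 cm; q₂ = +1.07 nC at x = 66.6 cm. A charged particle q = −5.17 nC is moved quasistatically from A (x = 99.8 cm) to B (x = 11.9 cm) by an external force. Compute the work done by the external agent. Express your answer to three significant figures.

For quasistatic motion the external work equals the change in potential energy: W_ext = qΔV = q(V_B − V_A).
At A: distances to the source charges are 0.402 m, 0.332 m; V_A = Σ kqᵢ/rᵢ = 205 V.
At B: distances to the source charges are 1.28 m, 0.547 m; V_B = Σ kqᵢ/rᵢ = 72.7 V.
ΔV = V_B − V_A = -132 V.
W_ext = qΔV = (-5.17×10⁻⁹ C)(-132 V) = 6.82×10⁻⁷ J.

6.82×10⁻⁷ J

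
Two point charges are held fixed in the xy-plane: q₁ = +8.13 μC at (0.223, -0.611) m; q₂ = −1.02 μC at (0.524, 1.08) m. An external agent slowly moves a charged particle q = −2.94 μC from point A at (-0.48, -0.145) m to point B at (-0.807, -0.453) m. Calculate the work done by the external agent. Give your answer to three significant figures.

For quasistatic motion the external work equals the change in potential energy: W_ext = qΔV = q(V_B − V_A).
At A: distances to the source charges are 0.843 m, 1.58 m; V_A = Σ kqᵢ/rᵢ = 8.09×10⁴ V.
At B: distances to the source charges are 1.04 m, 2.03 m; V_B = Σ kqᵢ/rᵢ = 6.56×10⁴ V.
ΔV = V_B − V_A = -1.52×10⁴ V.
W_ext = qΔV = (-2.94×10⁻⁶ C)(-1.52×10⁴ V) = 0.0448 J.

0.0448 J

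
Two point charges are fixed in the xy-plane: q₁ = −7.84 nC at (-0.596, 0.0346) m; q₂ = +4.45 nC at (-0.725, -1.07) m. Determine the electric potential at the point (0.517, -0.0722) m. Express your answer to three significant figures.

Electric potential is a scalar, so the contributions from each charge add algebraically: V = Σ kqᵢ/rᵢ.
Distances from the field point to each charge: r₁ = 1.12 m, r₂ = 1.59 m.
V = k[(-7.84×10⁻⁹)/(1.12) + (4.45×10⁻⁹)/(1.59)] = -37.9 V.

-37.9 V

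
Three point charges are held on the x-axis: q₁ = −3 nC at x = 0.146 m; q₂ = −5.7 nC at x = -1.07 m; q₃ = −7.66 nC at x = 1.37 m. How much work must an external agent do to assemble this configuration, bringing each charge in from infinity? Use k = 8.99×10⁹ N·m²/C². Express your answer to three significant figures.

The work to assemble the configuration equals its total potential energy, U = Σ kqᵢqⱼ/rᵢⱼ over all pairs.
Pair separations: r₁₂ = 1.22 m, r₁₃ = 1.22 m, r₂₃ = 2.44 m.
U = (1.26×10⁻⁷) + (1.69×10⁻⁷) + (1.61×10⁻⁷) = 4.56×10⁻⁷ J.

4.56×10⁻⁷ J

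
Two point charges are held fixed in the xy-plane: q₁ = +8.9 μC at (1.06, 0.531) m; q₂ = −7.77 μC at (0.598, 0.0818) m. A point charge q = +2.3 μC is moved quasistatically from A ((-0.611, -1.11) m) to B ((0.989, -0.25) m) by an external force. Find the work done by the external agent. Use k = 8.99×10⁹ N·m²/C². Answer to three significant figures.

For quasistatic motion the external work equals the change in potential energy: W_ext = qΔV = q(V_B − V_A).
At A: distances to the source charges are 2.34 m, 1.70 m; V_A = Σ kqᵢ/rᵢ = -6980 V.
At B: distances to the source charges are 0.784 m, 0.513 m; V_B = Σ kqᵢ/rᵢ = -3.42×10⁴ V.
ΔV = V_B − V_A = -2.72×10⁴ V.
W_ext = qΔV = (2.30×10⁻⁶ C)(-2.72×10⁴ V) = -0.0626 J.

-0.0626 J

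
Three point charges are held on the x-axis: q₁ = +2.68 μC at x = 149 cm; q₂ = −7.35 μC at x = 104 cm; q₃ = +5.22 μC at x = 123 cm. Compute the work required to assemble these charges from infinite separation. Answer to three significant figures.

-1.73 J

The assembly work is the sum of pairwise potential energies, U = Σ_{i<j} kqᵢqⱼ/rᵢⱼ.
Pair separations: r₁₂ = 0.450 m, r₁₃ = 0.260 m, r₂₃ = 0.190 m.
U = (-0.394) + (0.484) + (-1.82) = -1.73 J.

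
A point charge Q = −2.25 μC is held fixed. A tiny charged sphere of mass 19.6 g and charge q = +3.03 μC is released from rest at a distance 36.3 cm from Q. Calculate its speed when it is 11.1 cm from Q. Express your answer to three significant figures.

6.25 m/s

Only the electrostatic force acts, so mechanical energy is conserved: ½mv² = U₁ − U₂ = kQq(1/r₁ − 1/r₂).
U₁ − U₂ = (8.99×10⁹ N·m²/C²)(-2.25×10⁻⁶ C)(3.03×10⁻⁶ C)(1/0.363 − 1/0.111) = 0.383 J.
v = √(2·0.383/0.0196) = 6.25 m/s.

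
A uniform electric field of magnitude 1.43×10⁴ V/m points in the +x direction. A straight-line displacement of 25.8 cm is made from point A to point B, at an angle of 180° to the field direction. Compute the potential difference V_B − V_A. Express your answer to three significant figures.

Only the component of displacement along E changes the potential: ΔV = −E·d·cosθ.
ΔV = −(1.43×10⁴ V/m)(0.258 m)cos180° = 3690 V.

3690 V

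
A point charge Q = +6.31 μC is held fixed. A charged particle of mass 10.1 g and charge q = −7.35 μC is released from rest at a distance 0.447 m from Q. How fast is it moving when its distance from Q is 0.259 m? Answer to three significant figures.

11.6 m/s

Only the electrostatic force acts, so mechanical energy is conserved: ½mv² = U₁ − U₂ = kQq(1/r₁ − 1/r₂).
U₁ − U₂ = (8.99×10⁹ N·m²/C²)(6.31×10⁻⁶ C)(-7.35×10⁻⁶ C)(1/0.447 − 1/0.259) = 0.677 J.
v = √(2·0.677/0.0101) = 11.6 m/s.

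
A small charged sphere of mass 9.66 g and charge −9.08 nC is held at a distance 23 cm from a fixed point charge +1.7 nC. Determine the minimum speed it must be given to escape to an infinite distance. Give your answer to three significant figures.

0.0112 m/s

To just escape, total mechanical energy must reach zero at infinity: ½mv²_min + U = 0, so ½mv²_min = −U = |kQq|/r.
|U| = |kQq|/r = (8.99×10⁹ N·m²/C²)(1.70×10⁻⁹)(9.08×10⁻⁹)/(0.230) = 6.03×10⁻⁷ J.
v_min = √(2|U|/m) = √(2·6.03×10⁻⁷/9.66×10⁻³) = 0.0112 m/s.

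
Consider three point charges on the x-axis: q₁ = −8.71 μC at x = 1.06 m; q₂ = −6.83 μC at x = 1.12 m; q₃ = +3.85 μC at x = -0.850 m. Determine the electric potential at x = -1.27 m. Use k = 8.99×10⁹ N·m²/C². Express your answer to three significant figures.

The total potential is the scalar sum of each charge's contribution, V = Σ kqᵢ/rᵢ.
Distances from the field point to each charge: r₁ = 2.33 m, r₂ = 2.39 m, r₃ = 0.420 m.
V = k[(-8.71×10⁻⁶)/(2.33) + (-6.83×10⁻⁶)/(2.39) + (3.85×10⁻⁶)/(0.420)] = 2.31×10⁴ V.

2.31×10⁴ V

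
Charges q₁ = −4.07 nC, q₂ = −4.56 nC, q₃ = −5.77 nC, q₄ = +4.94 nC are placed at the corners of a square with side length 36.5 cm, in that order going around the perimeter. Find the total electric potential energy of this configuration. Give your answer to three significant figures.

-7.54×10⁻⁸ J

The work to assemble the configuration equals its total potential energy, U = Σ kqᵢqⱼ/rᵢⱼ over all pairs.
The four side pairs have separation 0.365 m and the two diagonal pairs 0.516 m.
Summing all 6 pair terms gives U = -7.54×10⁻⁸ J.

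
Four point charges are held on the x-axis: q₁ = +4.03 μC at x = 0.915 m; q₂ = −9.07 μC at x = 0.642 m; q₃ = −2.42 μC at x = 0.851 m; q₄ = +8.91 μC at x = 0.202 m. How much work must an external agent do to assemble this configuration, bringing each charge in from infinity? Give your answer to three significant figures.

-3.13 J

The assembly work is the sum of pairwise potential energies, U = Σ_{i<j} kqᵢqⱼ/rᵢⱼ.
Pair separations: r₁₂ = 0.273 m, r₁₃ = 0.0640 m, r₁₄ = 0.713 m, r₂₃ = 0.209 m, r₂₄ = 0.440 m, r₃₄ = 0.649 m.
Summing all 6 pair terms gives U = -3.13 J.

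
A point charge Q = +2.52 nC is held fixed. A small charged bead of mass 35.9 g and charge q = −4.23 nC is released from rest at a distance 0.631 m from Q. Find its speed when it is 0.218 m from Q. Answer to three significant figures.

Only the electrostatic force acts, so mechanical energy is conserved: ½mv² = U₁ − U₂ = kQq(1/r₁ − 1/r₂).
U₁ − U₂ = (8.99×10⁹ N·m²/C²)(2.52×10⁻⁹ C)(-4.23×10⁻⁹ C)(1/0.631 − 1/0.218) = 2.88×10⁻⁷ J.
v = √(2·2.88×10⁻⁷/0.0359) = 4.00×10⁻³ m/s.

4.00×10⁻³ m/s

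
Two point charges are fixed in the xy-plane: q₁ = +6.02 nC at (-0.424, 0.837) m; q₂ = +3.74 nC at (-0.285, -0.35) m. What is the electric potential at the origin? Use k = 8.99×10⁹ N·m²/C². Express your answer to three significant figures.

132 V

Electric potential is a scalar, so the contributions from each charge add algebraically: V = Σ kqᵢ/rᵢ.
Distances from the field point to each charge: r₁ = 0.938 m, r₂ = 0.451 m.
V = k[(6.02×10⁻⁹)/(0.938) + (3.74×10⁻⁹)/(0.451)] = 132 V.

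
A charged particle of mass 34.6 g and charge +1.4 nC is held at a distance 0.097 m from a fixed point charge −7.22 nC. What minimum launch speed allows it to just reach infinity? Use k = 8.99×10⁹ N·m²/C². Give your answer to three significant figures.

To just escape, total mechanical energy must reach zero at infinity: ½mv²_min + U = 0, so ½mv²_min = −U = |kQq|/r.
|U| = |kQq|/r = (8.99×10⁹ N·m²/C²)(7.22×10⁻⁹)(1.40×10⁻⁹)/(0.0970) = 9.37×10⁻⁷ J.
v_min = √(2|U|/m) = √(2·9.37×10⁻⁷/0.0346) = 7.36×10⁻³ m/s.

7.36×10⁻³ m/s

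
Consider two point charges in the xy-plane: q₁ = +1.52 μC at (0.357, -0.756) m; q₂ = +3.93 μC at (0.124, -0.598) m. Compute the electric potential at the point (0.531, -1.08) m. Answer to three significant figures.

9.32×10⁴ V

The total potential is the scalar sum of each charge's contribution, V = Σ kqᵢ/rᵢ.
Distances from the field point to each charge: r₁ = 0.368 m, r₂ = 0.631 m.
V = k[(1.52×10⁻⁶)/(0.368) + (3.93×10⁻⁶)/(0.631)] = 9.32×10⁴ V.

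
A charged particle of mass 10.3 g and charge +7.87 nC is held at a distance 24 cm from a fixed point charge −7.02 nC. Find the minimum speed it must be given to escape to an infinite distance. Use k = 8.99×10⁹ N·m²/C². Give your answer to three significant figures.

0.0200 m/s

To just escape, total mechanical energy must reach zero at infinity: ½mv²_min + U = 0, so ½mv²_min = −U = |kQq|/r.
|U| = |kQq|/r = (8.99×10⁹ N·m²/C²)(7.02×10⁻⁹)(7.87×10⁻⁹)/(0.240) = 2.07×10⁻⁶ J.
v_min = √(2|U|/m) = √(2·2.07×10⁻⁶/0.0103) = 0.0200 m/s.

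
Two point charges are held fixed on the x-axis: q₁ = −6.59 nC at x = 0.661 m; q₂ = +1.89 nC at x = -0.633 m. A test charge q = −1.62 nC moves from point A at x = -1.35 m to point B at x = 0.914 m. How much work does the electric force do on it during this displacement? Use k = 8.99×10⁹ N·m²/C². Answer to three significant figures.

-3.52×10⁻⁷ J

The work done by the electric force is W_field = −ΔU = −q(V_B − V_A) = q(V_A − V_B).
At A: distances to the source charges are 2.01 m, 0.717 m; V_A = Σ kqᵢ/rᵢ = -5.76 V.
At B: distances to the source charges are 0.253 m, 1.55 m; V_B = Σ kqᵢ/rᵢ = -223 V.
ΔV = V_B − V_A = -217 V.
W_field = −qΔV = −(-1.62×10⁻⁹ C)(-217 V) = -3.52×10⁻⁷ J.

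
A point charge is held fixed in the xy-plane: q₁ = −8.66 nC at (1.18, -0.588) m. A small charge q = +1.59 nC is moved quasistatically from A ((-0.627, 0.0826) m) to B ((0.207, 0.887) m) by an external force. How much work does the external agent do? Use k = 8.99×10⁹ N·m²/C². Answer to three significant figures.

-5.83×10⁻⁹ J

For quasistatic motion the external work equals the change in potential energy: W_ext = qΔV = q(V_B − V_A).
At A: distance to the source charge is 1.93 m; V_A = kq₁/r = -40.4 V.
At B: distance to the source charge is 1.77 m; V_B = kq₁/r = -44.1 V.
ΔV = V_B − V_A = -3.67 V.
W_ext = qΔV = (1.59×10⁻⁹ C)(-3.67 V) = -5.83×10⁻⁹ J.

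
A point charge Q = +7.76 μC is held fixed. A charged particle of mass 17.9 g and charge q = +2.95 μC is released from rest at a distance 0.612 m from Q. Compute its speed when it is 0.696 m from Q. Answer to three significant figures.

Only the electrostatic force acts, so mechanical energy is conserved: ½mv² = U₁ − U₂ = kQq(1/r₁ − 1/r₂).
U₁ − U₂ = (8.99×10⁹ N·m²/C²)(7.76×10⁻⁶ C)(2.95×10⁻⁶ C)(1/0.612 − 1/0.696) = 0.0406 J.
v = √(2·0.0406/0.0179) = 2.13 m/s.

2.13 m/s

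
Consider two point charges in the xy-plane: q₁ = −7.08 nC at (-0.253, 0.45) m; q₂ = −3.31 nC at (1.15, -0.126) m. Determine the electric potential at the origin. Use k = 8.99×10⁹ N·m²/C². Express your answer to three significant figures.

Electric potential is a scalar, so the contributions from each charge add algebraically: V = Σ kqᵢ/rᵢ.
Distances from the field point to each charge: r₁ = 0.516 m, r₂ = 1.16 m.
V = k[(-7.08×10⁻⁹)/(0.516) + (-3.31×10⁻⁹)/(1.16)] = -149 V.

-149 V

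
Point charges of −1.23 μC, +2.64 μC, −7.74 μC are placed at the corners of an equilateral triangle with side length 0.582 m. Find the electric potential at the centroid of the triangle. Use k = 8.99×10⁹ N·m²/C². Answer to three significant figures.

-1.69×10⁵ V

Electric potential is a scalar, so the contributions from each charge add algebraically: V = Σ kqᵢ/rᵢ.
The distance from each vertex to the centroid is a/√3 = 0.336 m.
V = k[(-1.23×10⁻⁶)/(0.336) + (2.64×10⁻⁶)/(0.336) + (-7.74×10⁻⁶)/(0.336)] = -1.69×10⁵ V.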